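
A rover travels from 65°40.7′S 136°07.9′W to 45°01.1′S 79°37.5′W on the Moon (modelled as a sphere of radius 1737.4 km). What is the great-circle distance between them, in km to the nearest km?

With latitudes φ₁ = -65.678°, φ₂ = -45.018° and longitude difference Δλ = 56.507°:
cos c = sin φ₁ sin φ₂ + cos φ₁ cos φ₂ cos Δλ = (-0.9112)(-0.7073) + (0.4119)(0.7069)(0.5518) = 0.80522,
so c = arccos(0.80522) = 0.63476 rad.
Distance = R·c = 1737.4 × 0.6348 ≈ 1103 km.

1103 km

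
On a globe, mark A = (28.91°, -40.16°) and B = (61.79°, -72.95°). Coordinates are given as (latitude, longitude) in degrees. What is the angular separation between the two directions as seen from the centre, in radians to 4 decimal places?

In radians: φ₁ = 0.5046, φ₂ = 1.0784, Δλ = -32.790° = -0.5723 rad.
cos c = sin φ₁ sin φ₂ + cos φ₁ cos φ₂ cos Δλ = (0.4834)(0.8812) + (0.8754)(0.4727)(0.8407) = 0.77388,
so c = arccos(0.77388) = 0.68586 rad.
So the angular separation is 0.6859 rad.

0.6859 rad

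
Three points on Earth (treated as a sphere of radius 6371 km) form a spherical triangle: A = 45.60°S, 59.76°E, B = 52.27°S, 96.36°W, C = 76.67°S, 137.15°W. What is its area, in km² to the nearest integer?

Side lengths (central angles): a = 0.5024, b = 0.9993, c = 1.3963 rad; semiperimeter s = 1.4490.
By l'Huilier's theorem, tan(E/4) = √[tan(s/2) tan((s−a)/2) tan((s−b)/2) tan((s−c)/2)], giving spherical excess E = 0.2089 rad.
Area = E·R² = 0.2089 × (6371)² ≈ 8479639 km².

8479639 km²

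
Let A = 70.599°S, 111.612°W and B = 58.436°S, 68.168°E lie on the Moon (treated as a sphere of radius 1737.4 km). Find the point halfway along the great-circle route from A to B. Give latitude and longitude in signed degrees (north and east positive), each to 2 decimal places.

Central angle δ = 0.8895 rad. Interpolating on the sphere with fraction f = 0.5:
P = [sin((1−f)δ)·A + sin(fδ)·B] / sin δ = 0.5539·A + 0.5539·B in Cartesian coordinates,
giving P = (0.0401, 0.0981, -0.9944), i.e. latitude -83.92°, longitude 67.79°.

-83.92°, 67.79°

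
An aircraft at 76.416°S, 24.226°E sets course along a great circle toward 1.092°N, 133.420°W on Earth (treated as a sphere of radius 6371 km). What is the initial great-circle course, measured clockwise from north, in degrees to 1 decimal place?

With φ₁ = -1.3337, φ₂ = 0.0191, Δλ = -2.7514 rad, the forward-azimuth formula gives
θ = atan2( sin Δλ cos φ₂ , cos φ₁ sin φ₂ − sin φ₁ cos φ₂ cos Δλ ) = atan2(-0.3803, -0.8943) = -156.97°.
Adding 360° brings this into [0°, 360°): 203.0°.

203.0°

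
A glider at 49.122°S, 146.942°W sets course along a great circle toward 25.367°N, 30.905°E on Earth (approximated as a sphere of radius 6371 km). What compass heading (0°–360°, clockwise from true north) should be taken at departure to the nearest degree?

175°

Δλ = 177.847° = 3.1040 rad.
y = sin Δλ · cos φ₂ = (0.0376)(0.9036) = 0.0339
x = cos φ₁ sin φ₂ − sin φ₁ cos φ₂ cos Δλ = (0.6545)(0.4284) − (-0.7561)(0.9036)(-0.9993) = -0.4023
θ = atan2(y, x) = 175.18°, so the bearing is 175°.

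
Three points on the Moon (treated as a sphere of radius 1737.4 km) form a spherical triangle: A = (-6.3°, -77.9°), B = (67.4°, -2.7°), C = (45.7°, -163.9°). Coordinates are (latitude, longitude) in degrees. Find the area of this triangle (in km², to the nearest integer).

Side lengths (central angles): a = 1.1520, b = 1.6009, c = 1.5745 rad; semiperimeter s = 2.1637.
By l'Huilier's theorem, tan(E/4) = √[tan(s/2) tan((s−a)/2) tan((s−b)/2) tan((s−c)/2)], giving spherical excess E = 1.1739 rad.
Area = E·R² = 1.1739 × (1737.4)² ≈ 3543504 km².

3543504 km²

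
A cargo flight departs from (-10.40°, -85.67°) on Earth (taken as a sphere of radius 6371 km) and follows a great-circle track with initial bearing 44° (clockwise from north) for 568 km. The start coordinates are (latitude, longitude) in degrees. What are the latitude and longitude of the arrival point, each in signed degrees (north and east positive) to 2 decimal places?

-6.71°, -82.10°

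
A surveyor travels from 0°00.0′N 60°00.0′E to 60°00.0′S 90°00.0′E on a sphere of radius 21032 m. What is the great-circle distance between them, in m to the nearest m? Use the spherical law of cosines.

23618 m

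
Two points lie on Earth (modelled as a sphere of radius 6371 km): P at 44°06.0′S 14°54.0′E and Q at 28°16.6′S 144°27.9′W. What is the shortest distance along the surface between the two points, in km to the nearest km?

Let φ₁ = -0.7697 rad, φ₂ = -0.4935 rad, and Δλ = -2.7814 rad.
Haversine: a = sin²(Δφ/2) + cos φ₁ cos φ₂ sin²(Δλ/2) = 0.0189 + (0.7181)(0.8807)(0.9679) = 0.63109.
Central angle c = 2·arcsin(√a) = 1.83608 rad.
Distance = R·c = 6371 × 1.8361 ≈ 11698 km.

11698 km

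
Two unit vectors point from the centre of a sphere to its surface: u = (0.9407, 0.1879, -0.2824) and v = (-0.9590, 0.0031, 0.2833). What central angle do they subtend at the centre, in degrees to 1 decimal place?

169.0°

u·v = -0.9816; |u| = 1.0000, |v| = 1.0000.
cos θ = (u·v)/(|u||v|) = -0.9816, so θ = 169.0°.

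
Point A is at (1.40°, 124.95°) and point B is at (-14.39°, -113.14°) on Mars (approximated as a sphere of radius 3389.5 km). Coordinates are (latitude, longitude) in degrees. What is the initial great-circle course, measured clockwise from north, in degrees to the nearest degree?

106°

Δλ = 121.910° = 2.1277 rad.
y = sin Δλ · cos φ₂ = (0.8489)(0.9686) = 0.8222
x = cos φ₁ sin φ₂ − sin φ₁ cos φ₂ cos Δλ = (0.9997)(-0.2485) − (0.0244)(0.9686)(-0.5286) = -0.2359
θ = atan2(y, x) = 106.01°, so the bearing is 106°.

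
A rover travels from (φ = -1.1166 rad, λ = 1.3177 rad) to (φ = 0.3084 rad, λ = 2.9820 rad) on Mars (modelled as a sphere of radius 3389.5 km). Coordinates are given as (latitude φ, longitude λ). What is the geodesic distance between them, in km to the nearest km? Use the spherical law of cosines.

Let φ₁ = -1.1166 rad, φ₂ = 0.3084 rad, and Δλ = 1.6643 rad.
cos c = sin φ₁ sin φ₂ + cos φ₁ cos φ₂ cos Δλ = (-0.8986)(0.3035) + (0.4387)(0.9528)(-0.0934) = -0.31179,
so c = arccos(-0.31179) = 1.88787 rad.
Distance = R·c = 3389.5 × 1.8879 ≈ 6399 km.

6399 km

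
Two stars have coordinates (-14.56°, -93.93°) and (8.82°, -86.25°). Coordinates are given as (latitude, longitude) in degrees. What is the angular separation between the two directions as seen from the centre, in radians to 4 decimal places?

Let φ₁ = -0.2541 rad, φ₂ = 0.1539 rad, and Δλ = 0.1340 rad.
cos c = sin φ₁ sin φ₂ + cos φ₁ cos φ₂ cos Δλ = (-0.2514)(0.1533) + (0.9679)(0.9882)(0.9910) = 0.90931,
so c = arccos(0.90931) = 0.42916 rad.
So the angular separation is 0.4292 rad.

0.4292 rad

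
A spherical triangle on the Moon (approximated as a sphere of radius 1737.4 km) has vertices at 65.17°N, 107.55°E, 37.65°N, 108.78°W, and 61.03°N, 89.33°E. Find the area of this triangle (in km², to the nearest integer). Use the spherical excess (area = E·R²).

254285 km²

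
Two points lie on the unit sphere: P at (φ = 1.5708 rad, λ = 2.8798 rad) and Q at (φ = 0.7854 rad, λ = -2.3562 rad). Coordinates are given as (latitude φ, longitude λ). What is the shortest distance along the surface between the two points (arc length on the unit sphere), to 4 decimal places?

0.7854

In radians: φ₁ = 1.5708, φ₂ = 0.7854, Δλ = 59.999° = 1.0472 rad.
cos c = sin φ₁ sin φ₂ + cos φ₁ cos φ₂ cos Δλ = (1.0000)(0.7071) + (-0.0000)(0.7071)(0.5000) = 0.70711,
so c = arccos(0.70711) = 0.78540 rad.
On the unit sphere the arc length equals the central angle: 0.7854.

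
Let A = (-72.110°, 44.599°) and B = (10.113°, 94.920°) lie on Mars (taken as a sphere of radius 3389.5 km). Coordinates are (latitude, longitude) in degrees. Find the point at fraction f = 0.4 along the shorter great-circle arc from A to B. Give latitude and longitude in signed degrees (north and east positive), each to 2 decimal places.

The central angle between A and B is δ = 1.5448 rad.
With f = 0.4, the slerp weights are sin((1−f)δ)/sin δ = 0.8000 and sin(fδ)/sin δ = 0.5795.
Weighted sum of the unit vectors: (0.8000)·(0.2187,0.2157,-0.9516) + (0.5795)·(-0.0844,0.9808,0.1756) = (0.1261, 0.7410, -0.6596).
Converting back: φ = atan2(z, √(x²+y²)) = -41.27°, λ = atan2(y, x) = 80.35°.

-41.27°, 80.35°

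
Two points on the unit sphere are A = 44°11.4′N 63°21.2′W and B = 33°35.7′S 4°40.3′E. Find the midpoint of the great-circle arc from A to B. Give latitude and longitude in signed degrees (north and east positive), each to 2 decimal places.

6.37°, -26.45°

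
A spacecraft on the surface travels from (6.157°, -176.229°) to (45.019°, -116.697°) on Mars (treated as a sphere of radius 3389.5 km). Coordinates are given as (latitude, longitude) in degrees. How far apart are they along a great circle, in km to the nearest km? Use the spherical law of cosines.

In radians: φ₁ = 0.1075, φ₂ = 0.7857, Δλ = 59.532° = 1.0390 rad.
cos c = sin φ₁ sin φ₂ + cos φ₁ cos φ₂ cos Δλ = (0.1073)(0.7073) + (0.9942)(0.7069)(0.5071) = 0.43222,
so c = arccos(0.43222) = 1.12384 rad.
Distance = R·c = 3389.5 × 1.1238 ≈ 3809 km.

3809 km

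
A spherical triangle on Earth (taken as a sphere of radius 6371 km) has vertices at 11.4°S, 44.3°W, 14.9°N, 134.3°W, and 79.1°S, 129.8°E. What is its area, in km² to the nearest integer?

Side lengths (central angles): a = 1.8455, b = 1.5611, c = 1.6216 rad; semiperimeter s = 2.5141.
By l'Huilier's theorem, tan(E/4) = √[tan(s/2) tan((s−a)/2) tan((s−b)/2) tan((s−c)/2)], giving spherical excess E = 1.8997 rad.
Area = E·R² = 1.8997 × (6371)² ≈ 77108796 km².

77108796 km²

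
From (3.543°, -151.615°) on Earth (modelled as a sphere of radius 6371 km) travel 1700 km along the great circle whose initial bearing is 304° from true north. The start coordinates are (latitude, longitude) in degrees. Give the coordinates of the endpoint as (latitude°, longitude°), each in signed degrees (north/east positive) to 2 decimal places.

11.93°, -164.53°

Angular distance δ = d/R = 1700/6371 = 0.26683 rad; initial bearing θ = 5.3058 rad.
sin φ₂ = sin φ₁ cos δ + cos φ₁ sin δ cos θ = (0.0618)(0.9646) + (0.9981)(0.2637)(0.5592) = 0.2068, so φ₂ = 11.93°.
Δλ = atan2(sin θ sin δ cos φ₁, cos δ − sin φ₁ sin φ₂) = atan2(-0.2182, 0.9518) = -12.910°.
λ₂ = -151.615° − 12.910° = -164.53°.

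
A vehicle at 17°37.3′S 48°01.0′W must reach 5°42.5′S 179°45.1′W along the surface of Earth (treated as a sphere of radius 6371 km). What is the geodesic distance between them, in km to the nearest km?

14117 km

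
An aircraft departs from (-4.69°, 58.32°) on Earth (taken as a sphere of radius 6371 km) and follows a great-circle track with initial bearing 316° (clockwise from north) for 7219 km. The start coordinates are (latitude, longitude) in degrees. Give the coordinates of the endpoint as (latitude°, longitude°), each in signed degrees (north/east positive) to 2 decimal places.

37.93°, 5.41°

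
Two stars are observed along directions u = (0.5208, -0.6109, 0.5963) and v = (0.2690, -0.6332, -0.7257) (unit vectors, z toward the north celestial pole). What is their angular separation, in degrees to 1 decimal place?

u·v = 0.0942; |u| = 1.0000, |v| = 1.0000.
cos θ = (u·v)/(|u||v|) = 0.0942, so θ = 84.6°.

84.6°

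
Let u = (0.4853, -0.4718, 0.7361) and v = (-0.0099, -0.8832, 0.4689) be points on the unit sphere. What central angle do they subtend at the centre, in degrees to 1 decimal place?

40.8°

u·v = 0.7570; |u| = 1.0000, |v| = 1.0000.
cos θ = (u·v)/(|u||v|) = 0.7571, so θ = 40.8°.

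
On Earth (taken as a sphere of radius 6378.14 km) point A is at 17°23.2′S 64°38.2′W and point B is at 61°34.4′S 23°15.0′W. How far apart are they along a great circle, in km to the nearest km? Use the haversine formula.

5885 km

In radians: φ₁ = -0.3035, φ₂ = -1.0747, Δλ = 41.387° = 0.7223 rad.
Haversine: a = sin²(Δφ/2) + cos φ₁ cos φ₂ sin²(Δλ/2) = 0.1415 + (0.9543)(0.4760)(0.1249) = 0.19819.
Central angle c = 2·arcsin(√a) = 0.92276 rad.
Distance = R·c = 6378.14 × 0.9228 ≈ 5885 km.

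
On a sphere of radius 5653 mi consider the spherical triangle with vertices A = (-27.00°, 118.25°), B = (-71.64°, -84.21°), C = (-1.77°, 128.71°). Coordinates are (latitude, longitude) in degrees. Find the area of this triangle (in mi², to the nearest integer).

7931597 mi²

Side lengths (central angles): a = 1.8080, b = 0.4739, c = 1.3984 rad; semiperimeter s = 1.8401.
By l'Huilier's theorem, tan(E/4) = √[tan(s/2) tan((s−a)/2) tan((s−b)/2) tan((s−c)/2)], giving spherical excess E = 0.2482 rad.
Area = E·R² = 0.2482 × (5653)² ≈ 7931597 mi².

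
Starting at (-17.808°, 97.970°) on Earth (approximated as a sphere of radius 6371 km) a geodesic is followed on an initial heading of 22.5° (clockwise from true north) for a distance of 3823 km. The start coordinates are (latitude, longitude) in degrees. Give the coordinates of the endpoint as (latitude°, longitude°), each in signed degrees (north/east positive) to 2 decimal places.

Angular distance δ = d/R = 3823/6371 = 0.60006 rad; initial bearing θ = 0.3927 rad.
sin φ₂ = sin φ₁ cos δ + cos φ₁ sin δ cos θ = (-0.3058)(0.8253) + (0.9521)(0.5647)(0.9239) = 0.2443, so φ₂ = 14.14°.
Δλ = atan2(sin θ sin δ cos φ₁, cos δ − sin φ₁ sin φ₂) = atan2(0.2057, 0.9000) = 12.877°.
λ₂ = 97.970° + 12.877° = 110.85°.

14.14°, 110.85°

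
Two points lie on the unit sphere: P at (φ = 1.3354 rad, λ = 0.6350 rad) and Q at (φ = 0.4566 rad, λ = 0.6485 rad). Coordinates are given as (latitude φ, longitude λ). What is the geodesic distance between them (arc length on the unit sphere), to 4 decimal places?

0.8788

Let φ₁ = 1.3354 rad, φ₂ = 0.4566 rad, and Δλ = 0.0135 rad.
cos c = sin φ₁ sin φ₂ + cos φ₁ cos φ₂ cos Δλ = (0.9724)(0.4409) + (0.2332)(0.8976)(0.9999) = 0.63806,
so c = arccos(0.63806) = 0.87882 rad.
On the unit sphere the arc length equals the central angle: 0.8788.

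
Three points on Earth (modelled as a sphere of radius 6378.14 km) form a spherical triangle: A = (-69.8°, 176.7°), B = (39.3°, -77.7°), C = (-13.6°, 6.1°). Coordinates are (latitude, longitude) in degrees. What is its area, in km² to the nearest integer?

Side lengths (central angles): a = 1.6386, b = 1.6815, c = 2.3000 rad; semiperimeter s = 2.8100.
By l'Huilier's theorem, tan(E/4) = √[tan(s/2) tan((s−a)/2) tan((s−b)/2) tan((s−c)/2)], giving spherical excess E = 2.7202 rad.
Area = E·R² = 2.7202 × (6378.14)² ≈ 110661273 km².

110661273 km²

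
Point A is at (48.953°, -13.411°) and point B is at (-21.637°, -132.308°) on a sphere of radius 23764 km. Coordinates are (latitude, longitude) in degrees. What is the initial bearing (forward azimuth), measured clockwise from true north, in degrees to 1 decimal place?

Δλ = -118.897° = -2.0751 rad.
y = sin Δλ · cos φ₂ = (-0.8755)(0.9295) = -0.8138
x = cos φ₁ sin φ₂ − sin φ₁ cos φ₂ cos Δλ = (0.6567)(-0.3687) − (0.7542)(0.9295)(-0.4832) = 0.0966
θ = atan2(y, x) = -83.23°; adding 360° gives 276.8°.

276.8°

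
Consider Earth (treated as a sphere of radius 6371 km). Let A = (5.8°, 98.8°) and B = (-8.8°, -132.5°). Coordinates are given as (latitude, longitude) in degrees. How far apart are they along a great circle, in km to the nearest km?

In radians: φ₁ = 0.1012, φ₂ = -0.1536, Δλ = 128.700° = 2.2462 rad.
cos c = sin φ₁ sin φ₂ + cos φ₁ cos φ₂ cos Δλ = (0.1011)(-0.1530) + (0.9949)(0.9882)(-0.6252) = -0.63018,
so c = arccos(-0.63018) = 2.25258 rad.
Distance = R·c = 6371 × 2.2526 ≈ 14351 km.

14351 km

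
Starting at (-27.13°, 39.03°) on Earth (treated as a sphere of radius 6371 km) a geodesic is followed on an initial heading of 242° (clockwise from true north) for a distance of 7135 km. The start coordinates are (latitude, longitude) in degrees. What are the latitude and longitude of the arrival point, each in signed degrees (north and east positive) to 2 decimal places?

Angular distance δ = d/R = 7135/6371 = 1.11992 rad; initial bearing θ = 4.2237 rad.
sin φ₂ = sin φ₁ cos δ + cos φ₁ sin δ cos θ = (-0.4560)(0.4358) + (0.8900)(0.9001)(-0.4695) = -0.5748, so φ₂ = -35.08°.
Δλ = atan2(sin θ sin δ cos φ₁, cos δ − sin φ₁ sin φ₂) = atan2(-0.7073, 0.1737) = -76.205°.
λ₂ = 39.030° − 76.205° = -37.18°.

-35.08°, -37.18°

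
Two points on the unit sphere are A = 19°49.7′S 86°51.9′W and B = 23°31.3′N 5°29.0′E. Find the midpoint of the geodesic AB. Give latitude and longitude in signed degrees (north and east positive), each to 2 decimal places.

2.67°, -41.46°

The central angle between A and B is δ = 1.7424 rad.
With f = 0.5, the slerp weights are sin((1−f)δ)/sin δ = 0.7765 and sin(fδ)/sin δ = 0.7765.
Weighted sum of the unit vectors: (0.7765)·(0.0514,-0.9393,-0.3392) + (0.7765)·(0.9127,0.0876,0.3991) = (0.7487, -0.6613, 0.0465).
Converting back: φ = atan2(z, √(x²+y²)) = 2.67°, λ = atan2(y, x) = -41.46°.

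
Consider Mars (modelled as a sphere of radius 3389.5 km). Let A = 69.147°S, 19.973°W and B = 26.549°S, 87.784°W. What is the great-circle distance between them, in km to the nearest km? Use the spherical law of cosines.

3399 km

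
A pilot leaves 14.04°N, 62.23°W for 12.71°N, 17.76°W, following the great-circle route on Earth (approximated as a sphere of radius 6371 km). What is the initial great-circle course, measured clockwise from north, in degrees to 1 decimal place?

86.3°

With φ₁ = 0.2450, φ₂ = 0.2218, Δλ = 0.7761 rad, the forward-azimuth formula gives
θ = atan2( sin Δλ cos φ₂ , cos φ₁ sin φ₂ − sin φ₁ cos φ₂ cos Δλ ) = atan2(0.6834, 0.0446) = 86.27°.
So the initial bearing is 86.3°.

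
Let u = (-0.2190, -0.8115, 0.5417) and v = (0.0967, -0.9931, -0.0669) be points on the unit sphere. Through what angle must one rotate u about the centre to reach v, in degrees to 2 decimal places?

u·v = 0.7485; |u| = 1.0000, |v| = 1.0000.
cos θ = (u·v)/(|u||v|) = 0.7485, so θ = 41.54°.

41.54°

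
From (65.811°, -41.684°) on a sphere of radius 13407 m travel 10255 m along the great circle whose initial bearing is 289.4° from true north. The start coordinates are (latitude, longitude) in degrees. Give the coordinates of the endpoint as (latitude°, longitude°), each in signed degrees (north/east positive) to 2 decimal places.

Angular distance δ = d/R = 10255/13407 = 0.76490 rad; initial bearing θ = 5.0510 rad.
sin φ₂ = sin φ₁ cos δ + cos φ₁ sin δ cos θ = (0.9122)(0.7215) + (0.4097)(0.6925)(0.3322) = 0.7524, so φ₂ = 48.79°.
Δλ = atan2(sin θ sin δ cos φ₁, cos δ − sin φ₁ sin φ₂) = atan2(-0.2676, 0.0352) = -82.516°.
λ₂ = -41.684° − 82.516° = -124.20°.

48.79°, -124.20°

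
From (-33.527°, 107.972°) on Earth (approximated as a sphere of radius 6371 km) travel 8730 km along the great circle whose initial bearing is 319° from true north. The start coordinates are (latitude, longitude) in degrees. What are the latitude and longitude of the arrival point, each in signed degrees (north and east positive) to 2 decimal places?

30.43°, 59.76°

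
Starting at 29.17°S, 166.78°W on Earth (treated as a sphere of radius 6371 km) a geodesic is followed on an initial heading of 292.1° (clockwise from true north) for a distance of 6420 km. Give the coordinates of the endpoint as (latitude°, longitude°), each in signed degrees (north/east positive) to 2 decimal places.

Angular distance δ = d/R = 6420/6371 = 1.00769 rad; initial bearing θ = 5.0981 rad.
sin φ₂ = sin φ₁ cos δ + cos φ₁ sin δ cos θ = (-0.4874)(0.5338) + (0.8732)(0.8456)(0.3762) = 0.0176, so φ₂ = 1.01°.
Δλ = atan2(sin θ sin δ cos φ₁, cos δ − sin φ₁ sin φ₂) = atan2(-0.6841, 0.5424) = -51.591°.
λ₂ = -166.780° − 51.591° = -218.37° → 141.63° after wrapping to (−180°, 180°].

1.01°, 141.63°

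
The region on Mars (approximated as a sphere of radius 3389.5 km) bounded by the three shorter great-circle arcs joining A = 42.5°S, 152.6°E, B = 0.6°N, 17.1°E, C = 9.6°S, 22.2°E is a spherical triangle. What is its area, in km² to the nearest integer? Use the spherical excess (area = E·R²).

Side lengths (central angles): a = 0.1989, b = 1.9374, c = 2.1328 rad; semiperimeter s = 2.1346.
By l'Huilier's theorem, tan(E/4) = √[tan(s/2) tan((s−a)/2) tan((s−b)/2) tan((s−c)/2)], giving spherical excess E = 0.0602 rad.
Area = E·R² = 0.0602 × (3389.5)² ≈ 691095 km².

691095 km²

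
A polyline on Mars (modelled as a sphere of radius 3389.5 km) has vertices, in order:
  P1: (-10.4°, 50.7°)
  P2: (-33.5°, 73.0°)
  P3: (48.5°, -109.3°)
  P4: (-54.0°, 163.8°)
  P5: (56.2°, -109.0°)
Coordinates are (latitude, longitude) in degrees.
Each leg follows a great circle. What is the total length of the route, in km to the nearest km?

26773 km

Leg P1→P2: central angle 0.5385 rad, distance 1825.2 km.
Leg P2→P3: central angle 2.8781 rad, distance 9755.2 km.
Leg P3→P4: central angle 2.1955 rad, distance 7441.6 km.
Leg P4→P5: central angle 2.2867 rad, distance 7750.8 km.
Total: 1825.2 + 9755.2 + 7441.6 + 7750.8 ≈ 26773 km.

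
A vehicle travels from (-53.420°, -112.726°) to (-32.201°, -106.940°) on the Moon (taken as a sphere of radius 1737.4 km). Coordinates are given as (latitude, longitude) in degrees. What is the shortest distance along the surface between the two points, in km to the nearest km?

In radians: φ₁ = -0.9324, φ₂ = -0.5620, Δλ = 5.786° = 0.1010 rad.
Haversine: a = sin²(Δφ/2) + cos φ₁ cos φ₂ sin²(Δλ/2) = 0.0339 + (0.5959)(0.8462)(0.0025) = 0.03518.
Central angle c = 2·arcsin(√a) = 0.37738 rad.
Distance = R·c = 1737.4 × 0.3774 ≈ 656 km.

656 km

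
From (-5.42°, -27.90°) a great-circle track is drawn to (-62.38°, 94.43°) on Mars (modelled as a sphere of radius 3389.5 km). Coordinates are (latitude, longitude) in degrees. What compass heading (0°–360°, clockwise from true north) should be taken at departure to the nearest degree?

With φ₁ = -0.0946, φ₂ = -1.0887, Δλ = 2.1351 rad, the forward-azimuth formula gives
θ = atan2( sin Δλ cos φ₂ , cos φ₁ sin φ₂ − sin φ₁ cos φ₂ cos Δλ ) = atan2(0.3917, -0.9055) = 156.61°.
So the initial bearing is 157°.

157°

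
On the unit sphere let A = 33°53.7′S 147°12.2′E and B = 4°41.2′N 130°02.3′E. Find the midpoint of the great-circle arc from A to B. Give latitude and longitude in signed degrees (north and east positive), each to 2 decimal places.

-14.76°, 137.83°

The central angle between A and B is δ = 0.7305 rad.
With f = 0.5, the slerp weights are sin((1−f)δ)/sin δ = 0.5353 and sin(fδ)/sin δ = 0.5353.
Weighted sum of the unit vectors: (0.5353)·(-0.6977,0.4496,-0.5577) + (0.5353)·(-0.6411,0.7631,0.0817) = (-0.7167, 0.6491, -0.2548).
Converting back: φ = atan2(z, √(x²+y²)) = -14.76°, λ = atan2(y, x) = 137.83°.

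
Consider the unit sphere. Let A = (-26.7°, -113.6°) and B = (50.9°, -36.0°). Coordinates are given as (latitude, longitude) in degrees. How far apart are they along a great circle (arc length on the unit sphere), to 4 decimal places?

1.8005

Let φ₁ = -0.4660 rad, φ₂ = 0.8884 rad, and Δλ = 1.3544 rad.
cos c = sin φ₁ sin φ₂ + cos φ₁ cos φ₂ cos Δλ = (-0.4493)(0.7760) + (0.8934)(0.6307)(0.2147) = -0.22770,
so c = arccos(-0.22770) = 1.80052 rad.
On the unit sphere the arc length equals the central angle: 1.8005.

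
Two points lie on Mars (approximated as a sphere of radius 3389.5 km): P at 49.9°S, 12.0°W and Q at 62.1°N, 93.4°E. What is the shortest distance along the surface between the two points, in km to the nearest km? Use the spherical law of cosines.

8230 km

Let φ₁ = -0.8709 rad, φ₂ = 1.0838 rad, and Δλ = 1.8396 rad.
cos c = sin φ₁ sin φ₂ + cos φ₁ cos φ₂ cos Δλ = (-0.7649)(0.8838) + (0.6441)(0.4679)(-0.2656) = -0.75605,
so c = arccos(-0.75605) = 2.42805 rad.
Distance = R·c = 3389.5 × 2.4281 ≈ 8230 km.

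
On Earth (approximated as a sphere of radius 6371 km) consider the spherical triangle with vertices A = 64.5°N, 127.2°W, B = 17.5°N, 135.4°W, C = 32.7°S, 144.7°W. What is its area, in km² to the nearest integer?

1974179 km²

Side lengths (central angles): a = 0.8898, b = 1.7134, c = 0.8260 rad; semiperimeter s = 1.7146.
By l'Huilier's theorem, tan(E/4) = √[tan(s/2) tan((s−a)/2) tan((s−b)/2) tan((s−c)/2)], giving spherical excess E = 0.0486 rad.
Area = E·R² = 0.0486 × (6371)² ≈ 1974179 km².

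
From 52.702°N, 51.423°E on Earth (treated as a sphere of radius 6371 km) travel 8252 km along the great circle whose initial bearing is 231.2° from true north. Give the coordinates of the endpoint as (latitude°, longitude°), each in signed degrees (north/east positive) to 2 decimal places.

-8.57°, 2.10°

Angular distance δ = d/R = 8252/6371 = 1.29524 rad; initial bearing θ = 4.0352 rad.
sin φ₂ = sin φ₁ cos δ + cos φ₁ sin δ cos θ = (0.7955)(0.2721) + (0.6060)(0.9623)(-0.6266) = -0.1489, so φ₂ = -8.57°.
Δλ = atan2(sin θ sin δ cos φ₁, cos δ − sin φ₁ sin φ₂) = atan2(-0.4544, 0.3906) = -49.323°.
λ₂ = 51.423° − 49.323° = 2.10°.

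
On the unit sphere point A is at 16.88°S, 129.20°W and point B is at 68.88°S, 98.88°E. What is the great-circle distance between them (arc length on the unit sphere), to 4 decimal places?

With latitudes φ₁ = -16.880°, φ₂ = -68.880° and longitude difference Δλ = -131.920°:
cos c = sin φ₁ sin φ₂ + cos φ₁ cos φ₂ cos Δλ = (-0.2904)(-0.9328) + (0.9569)(0.3603)(-0.6681) = 0.04051,
so c = arccos(0.04051) = 1.53028 rad.
On the unit sphere the arc length equals the central angle: 1.5303.

1.5303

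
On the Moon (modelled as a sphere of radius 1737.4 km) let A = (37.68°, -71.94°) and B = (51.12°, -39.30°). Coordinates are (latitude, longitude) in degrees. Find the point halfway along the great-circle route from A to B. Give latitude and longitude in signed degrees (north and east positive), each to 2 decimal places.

The central angle between A and B is δ = 0.4642 rad.
With f = 0.5, the slerp weights are sin((1−f)δ)/sin δ = 0.5138 and sin(fδ)/sin δ = 0.5138.
Weighted sum of the unit vectors: (0.5138)·(0.2454,-0.7524,0.6113) + (0.5138)·(0.4857,-0.3976,0.7785) = (0.3756, -0.5909, 0.7140).
Converting back: φ = atan2(z, √(x²+y²)) = 45.56°, λ = atan2(y, x) = -57.55°.

45.56°, -57.55°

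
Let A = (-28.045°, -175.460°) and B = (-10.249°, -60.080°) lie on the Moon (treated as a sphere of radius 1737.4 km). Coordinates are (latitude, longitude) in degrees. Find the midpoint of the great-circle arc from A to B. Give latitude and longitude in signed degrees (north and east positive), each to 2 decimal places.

-32.91°, -112.86°

The central angle between A and B is δ = 1.8636 rad.
With f = 0.5, the slerp weights are sin((1−f)δ)/sin δ = 0.8384 and sin(fδ)/sin δ = 0.8384.
Weighted sum of the unit vectors: (0.8384)·(-0.8798,-0.0699,-0.4702) + (0.8384)·(0.4908,-0.8529,-0.1779) = (-0.3261, -0.7736, -0.5433).
Converting back: φ = atan2(z, √(x²+y²)) = -32.91°, λ = atan2(y, x) = -112.86°.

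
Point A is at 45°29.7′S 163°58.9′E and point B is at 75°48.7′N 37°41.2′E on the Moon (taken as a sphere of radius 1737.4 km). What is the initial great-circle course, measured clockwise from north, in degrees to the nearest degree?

341°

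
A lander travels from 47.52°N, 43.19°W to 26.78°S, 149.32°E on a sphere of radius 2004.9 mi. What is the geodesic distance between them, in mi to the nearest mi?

5496 mi

Let φ₁ = 0.8294 rad, φ₂ = -0.4674 rad, and Δλ = -2.9233 rad.
Haversine: a = sin²(Δφ/2) + cos φ₁ cos φ₂ sin²(Δλ/2) = 0.3647 + (0.6753)(0.8927)(0.9881) = 0.96044.
Central angle c = 2·arcsin(√a) = 2.74114 rad.
Distance = R·c = 2004.9 × 2.7411 ≈ 5496 mi.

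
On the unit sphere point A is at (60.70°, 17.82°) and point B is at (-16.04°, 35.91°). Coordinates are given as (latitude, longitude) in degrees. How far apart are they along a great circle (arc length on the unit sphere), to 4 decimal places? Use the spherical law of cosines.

In radians: φ₁ = 1.0594, φ₂ = -0.2800, Δλ = 18.090° = 0.3157 rad.
cos c = sin φ₁ sin φ₂ + cos φ₁ cos φ₂ cos Δλ = (0.8721)(-0.2763) + (0.4894)(0.9611)(0.9506) = 0.20612,
so c = arccos(0.20612) = 1.36319 rad.
On the unit sphere the arc length equals the central angle: 1.3632.

1.3632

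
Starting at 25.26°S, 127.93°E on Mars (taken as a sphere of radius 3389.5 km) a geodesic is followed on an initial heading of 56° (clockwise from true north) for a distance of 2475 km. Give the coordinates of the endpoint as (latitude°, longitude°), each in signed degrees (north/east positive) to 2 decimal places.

Angular distance δ = d/R = 2475/3389.5 = 0.73020 rad; initial bearing θ = 0.9774 rad.
sin φ₂ = sin φ₁ cos δ + cos φ₁ sin δ cos θ = (-0.4267)(0.7450) + (0.9044)(0.6670)(0.5592) = 0.0194, so φ₂ = 1.11°.
Δλ = atan2(sin θ sin δ cos φ₁, cos δ − sin φ₁ sin φ₂) = atan2(0.5001, 0.7533) = 33.579°.
λ₂ = 127.930° + 33.579° = 161.51°.

1.11°, 161.51°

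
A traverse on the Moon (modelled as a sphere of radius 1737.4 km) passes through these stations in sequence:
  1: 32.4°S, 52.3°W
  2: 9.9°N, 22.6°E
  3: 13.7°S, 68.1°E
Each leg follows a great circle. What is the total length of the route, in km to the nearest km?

Leg 1→2: central angle 1.4459 rad, distance 2512.1 km.
Leg 2→3: central angle 0.8891 rad, distance 1544.7 km.
Total: 2512.1 + 1544.7 ≈ 4057 km.

4057 km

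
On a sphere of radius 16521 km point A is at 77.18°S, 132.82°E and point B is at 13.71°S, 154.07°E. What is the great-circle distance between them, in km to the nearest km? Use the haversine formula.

18571 km

Let φ₁ = -1.3470 rad, φ₂ = -0.2393 rad, and Δλ = 0.3709 rad.
Haversine: a = sin²(Δφ/2) + cos φ₁ cos φ₂ sin²(Δλ/2) = 0.2767 + (0.2219)(0.9715)(0.0340) = 0.28400.
Central angle c = 2·arcsin(√a) = 1.12408 rad.
Distance = R·c = 16521 × 1.1241 ≈ 18571 km.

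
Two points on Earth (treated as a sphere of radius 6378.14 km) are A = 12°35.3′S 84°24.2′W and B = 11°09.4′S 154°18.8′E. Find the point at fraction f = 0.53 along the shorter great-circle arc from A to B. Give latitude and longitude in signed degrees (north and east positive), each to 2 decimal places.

-23.11°, -149.13°

The central angle between A and B is δ = 2.0432 rad.
With f = 0.53, the slerp weights are sin((1−f)δ)/sin δ = 0.9202 and sin(fδ)/sin δ = 0.9920.
Weighted sum of the unit vectors: (0.9202)·(0.0952,-0.9713,-0.2179) + (0.9920)·(-0.8841,0.4253,-0.1935) = (-0.7895, -0.4719, -0.3925).
Converting back: φ = atan2(z, √(x²+y²)) = -23.11°, λ = atan2(y, x) = -149.13°.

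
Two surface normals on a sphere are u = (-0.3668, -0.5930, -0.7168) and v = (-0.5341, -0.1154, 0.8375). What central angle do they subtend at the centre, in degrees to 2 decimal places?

u·v = -0.3360; |u| = 1.0000, |v| = 1.0000.
cos θ = (u·v)/(|u||v|) = -0.3360, so θ = 109.63°.

109.63°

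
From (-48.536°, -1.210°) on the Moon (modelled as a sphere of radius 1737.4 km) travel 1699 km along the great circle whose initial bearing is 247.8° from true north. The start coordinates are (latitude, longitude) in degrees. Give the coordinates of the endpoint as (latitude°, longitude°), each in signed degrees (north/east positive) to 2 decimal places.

Angular distance δ = d/R = 1699/1737.4 = 0.97790 rad; initial bearing θ = 4.3249 rad.
sin φ₂ = sin φ₁ cos δ + cos φ₁ sin δ cos θ = (-0.7494)(0.5588) + (0.6621)(0.8293)(-0.3778) = -0.6262, so φ₂ = -38.77°.
Δλ = atan2(sin θ sin δ cos φ₁, cos δ − sin φ₁ sin φ₂) = atan2(-0.5084, 0.0895) = -80.016°.
λ₂ = -1.210° − 80.016° = -81.23°.

-38.77°, -81.23°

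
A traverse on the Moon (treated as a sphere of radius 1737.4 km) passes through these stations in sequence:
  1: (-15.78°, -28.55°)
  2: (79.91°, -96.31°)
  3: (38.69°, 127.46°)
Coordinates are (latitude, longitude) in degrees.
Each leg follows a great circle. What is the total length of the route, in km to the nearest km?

Leg 1→2: central angle 1.7762 rad, distance 3085.9 km.
Leg 2→3: central angle 1.0278 rad, distance 1785.7 km.
Total: 3085.9 + 1785.7 ≈ 4872 km.

4872 km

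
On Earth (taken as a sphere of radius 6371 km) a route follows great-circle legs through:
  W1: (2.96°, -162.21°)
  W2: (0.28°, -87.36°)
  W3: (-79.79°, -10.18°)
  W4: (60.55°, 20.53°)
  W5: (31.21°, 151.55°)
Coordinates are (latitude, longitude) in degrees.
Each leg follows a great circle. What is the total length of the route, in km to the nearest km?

Leg W1→W2: central angle 1.3065 rad, distance 8323.6 km.
Leg W2→W3: central angle 1.5363 rad, distance 9787.6 km.
Leg W3→W4: central angle 2.4688 rad, distance 15728.5 km.
Leg W4→W5: central angle 1.3947 rad, distance 8885.3 km.
Total: 8323.6 + 9787.6 + 15728.5 + 8885.3 ≈ 42725 km.

42725 km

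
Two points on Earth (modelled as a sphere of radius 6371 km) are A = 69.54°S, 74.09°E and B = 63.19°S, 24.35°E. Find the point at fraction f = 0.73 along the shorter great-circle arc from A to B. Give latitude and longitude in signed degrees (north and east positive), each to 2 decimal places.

Central angle δ = 0.3537 rad. Interpolating on the sphere with fraction f = 0.73:
P = [sin((1−f)δ)·A + sin(fδ)·B] / sin δ = 0.2753·A + 0.7372·B in Cartesian coordinates,
giving P = (0.3293, 0.2296, -0.9159), i.e. latitude -66.33°, longitude 34.89°.

-66.33°, 34.89°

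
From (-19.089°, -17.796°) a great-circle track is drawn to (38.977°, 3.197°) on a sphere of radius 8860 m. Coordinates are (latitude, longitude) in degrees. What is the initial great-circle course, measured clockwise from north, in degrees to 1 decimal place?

Δλ = 20.993° = 0.3664 rad.
y = sin Δλ · cos φ₂ = (0.3583)(0.7774) = 0.2785
x = cos φ₁ sin φ₂ − sin φ₁ cos φ₂ cos Δλ = (0.9450)(0.6290) − (-0.3270)(0.7774)(0.9336) = 0.8318
θ = atan2(y, x) = 18.51°, so the bearing is 18.5°.

18.5°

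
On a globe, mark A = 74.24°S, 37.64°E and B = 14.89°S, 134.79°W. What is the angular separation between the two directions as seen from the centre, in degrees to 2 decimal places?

With latitudes φ₁ = -74.240°, φ₂ = -14.890° and longitude difference Δλ = -172.430°:
Haversine: a = sin²(Δφ/2) + cos φ₁ cos φ₂ sin²(Δλ/2) = 0.2451 + (0.2716)(0.9664)(0.9956) = 0.50645.
Central angle c = 2·arcsin(√a) = 1.58369 rad.
So the angular separation is 90.74°.

90.74°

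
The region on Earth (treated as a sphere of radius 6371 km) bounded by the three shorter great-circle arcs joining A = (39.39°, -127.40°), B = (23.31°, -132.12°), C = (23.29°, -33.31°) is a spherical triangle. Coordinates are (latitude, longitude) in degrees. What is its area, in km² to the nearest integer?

Side lengths (central angles): a = 1.5435, b = 1.3692, c = 0.2892 rad; semiperimeter s = 1.6009.
By l'Huilier's theorem, tan(E/4) = √[tan(s/2) tan((s−a)/2) tan((s−b)/2) tan((s−c)/2)], giving spherical excess E = 0.2058 rad.
Area = E·R² = 0.2058 × (6371)² ≈ 8352603 km².

8352603 km²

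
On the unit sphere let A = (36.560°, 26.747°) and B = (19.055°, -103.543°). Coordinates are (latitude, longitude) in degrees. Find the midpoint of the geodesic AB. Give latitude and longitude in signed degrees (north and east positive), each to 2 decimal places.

Central angle δ = 1.8718 rad. Interpolating on the sphere with fraction f = 0.5:
P = [sin((1−f)δ)·A + sin(fδ)·B] / sin δ = 0.8430·A + 0.8430·B in Cartesian coordinates,
giving P = (0.4181, -0.4699, 0.7774), i.e. latitude 51.02°, longitude -48.34°.

51.02°, -48.34°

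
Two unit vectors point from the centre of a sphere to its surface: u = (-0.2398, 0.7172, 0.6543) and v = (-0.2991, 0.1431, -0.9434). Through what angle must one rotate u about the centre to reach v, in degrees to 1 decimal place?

116.3°

u·v = -0.4429; |u| = 1.0000, |v| = 1.0000.
cos θ = (u·v)/(|u||v|) = -0.4429, so θ = 116.3°.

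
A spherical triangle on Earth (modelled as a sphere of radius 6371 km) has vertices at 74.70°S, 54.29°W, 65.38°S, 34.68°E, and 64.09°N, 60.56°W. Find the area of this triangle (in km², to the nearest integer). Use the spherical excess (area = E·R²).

59473519 km²

Side lengths (central angles): a = 2.5577, b = 2.4234, c = 0.4974 rad; semiperimeter s = 2.7392.
By l'Huilier's theorem, tan(E/4) = √[tan(s/2) tan((s−a)/2) tan((s−b)/2) tan((s−c)/2)], giving spherical excess E = 1.4652 rad.
Area = E·R² = 1.4652 × (6371)² ≈ 59473519 km².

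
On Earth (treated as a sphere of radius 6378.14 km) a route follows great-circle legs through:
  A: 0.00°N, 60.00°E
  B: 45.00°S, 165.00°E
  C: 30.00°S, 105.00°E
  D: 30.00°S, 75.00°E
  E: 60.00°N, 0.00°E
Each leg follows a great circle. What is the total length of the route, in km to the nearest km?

31603 km

Leg A→B: central angle 1.7548 rad, distance 11192.7 km.
Leg B→C: central angle 0.8503 rad, distance 5423.5 km.
Leg C→D: central angle 0.4521 rad, distance 2883.7 km.
Leg D→E: central angle 1.8975 rad, distance 12102.6 km.
Total: 11192.7 + 5423.5 + 2883.7 + 12102.6 ≈ 31603 km.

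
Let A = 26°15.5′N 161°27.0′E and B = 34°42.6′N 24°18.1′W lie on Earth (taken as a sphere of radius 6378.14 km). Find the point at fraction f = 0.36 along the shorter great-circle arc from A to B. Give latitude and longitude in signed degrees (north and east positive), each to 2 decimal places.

68.59°, 171.52°

Central angle δ = 2.0733 rad. Interpolating on the sphere with fraction f = 0.36:
P = [sin((1−f)δ)·A + sin(fδ)·B] / sin δ = 1.1073·A + 0.7747·B in Cartesian coordinates,
giving P = (-0.3610, 0.0538, 0.9310), i.e. latitude 68.59°, longitude 171.52°.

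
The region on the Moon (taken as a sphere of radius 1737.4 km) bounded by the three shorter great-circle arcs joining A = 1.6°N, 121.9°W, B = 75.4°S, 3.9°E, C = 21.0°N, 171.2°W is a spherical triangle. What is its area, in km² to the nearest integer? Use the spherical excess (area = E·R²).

Side lengths (central angles): a = 2.1911, b = 0.9039, c = 1.7461 rad; semiperimeter s = 2.4205.
By l'Huilier's theorem, tan(E/4) = √[tan(s/2) tan((s−a)/2) tan((s−b)/2) tan((s−c)/2)], giving spherical excess E = 1.2338 rad.
Area = E·R² = 1.2338 × (1737.4)² ≈ 3724264 km².

3724264 km²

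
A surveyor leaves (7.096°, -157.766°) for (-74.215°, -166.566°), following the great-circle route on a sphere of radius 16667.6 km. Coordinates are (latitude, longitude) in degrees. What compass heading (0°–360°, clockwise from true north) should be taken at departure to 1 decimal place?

182.4°

Δλ = -8.800° = -0.1536 rad.
y = sin Δλ · cos φ₂ = (-0.1530)(0.2720) = -0.0416
x = cos φ₁ sin φ₂ − sin φ₁ cos φ₂ cos Δλ = (0.9923)(-0.9623) − (0.1235)(0.2720)(0.9882) = -0.9881
θ = atan2(y, x) = -177.59°; adding 360° gives 182.4°.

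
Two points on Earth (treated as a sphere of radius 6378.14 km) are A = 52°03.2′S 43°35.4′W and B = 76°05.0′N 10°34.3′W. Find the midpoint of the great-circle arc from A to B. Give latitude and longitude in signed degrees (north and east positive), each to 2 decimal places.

12.41°, -34.47°

The central angle between A and B is δ = 2.2672 rad.
With f = 0.5, the slerp weights are sin((1−f)δ)/sin δ = 1.1809 and sin(fδ)/sin δ = 1.1809.
Weighted sum of the unit vectors: (1.1809)·(0.4454,-0.4240,-0.7886) + (1.1809)·(0.2364,-0.0441,0.9706) = (0.8051, -0.5528, 0.2150).
Converting back: φ = atan2(z, √(x²+y²)) = 12.41°, λ = atan2(y, x) = -34.47°.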